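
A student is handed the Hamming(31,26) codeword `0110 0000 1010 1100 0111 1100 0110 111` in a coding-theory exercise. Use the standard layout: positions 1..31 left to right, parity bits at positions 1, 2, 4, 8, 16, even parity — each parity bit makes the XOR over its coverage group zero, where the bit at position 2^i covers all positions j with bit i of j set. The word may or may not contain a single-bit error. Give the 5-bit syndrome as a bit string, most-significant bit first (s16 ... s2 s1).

s1: b1⊕b3⊕b5⊕b7⊕b9⊕b11⊕b13⊕b15⊕b17⊕b19⊕b21⊕b23⊕b25⊕b27⊕b29⊕b31 = 0⊕1⊕0⊕0⊕1⊕1⊕1⊕0⊕0⊕1⊕1⊕0⊕0⊕1⊕1⊕1 = 1
s2: b2⊕b3⊕b6⊕b7⊕b10⊕b11⊕b14⊕b15⊕b18⊕b19⊕b22⊕b23⊕b26⊕b27⊕b30⊕b31 = 1⊕1⊕0⊕0⊕0⊕1⊕1⊕0⊕1⊕1⊕1⊕0⊕1⊕1⊕1⊕1 = 1
s4: b4⊕b5⊕b6⊕b7⊕b12⊕b13⊕b14⊕b15⊕b20⊕b21⊕b22⊕b23⊕b28⊕b29⊕b30⊕b31 = 0⊕0⊕0⊕0⊕0⊕1⊕1⊕0⊕1⊕1⊕1⊕0⊕0⊕1⊕1⊕1 = 0
s8: b8⊕b9⊕b10⊕b11⊕b12⊕b13⊕b14⊕b15⊕b24⊕b25⊕b26⊕b27⊕b28⊕b29⊕b30⊕b31 = 0⊕1⊕0⊕1⊕0⊕1⊕1⊕0⊕0⊕0⊕1⊕1⊕0⊕1⊕1⊕1 = 1
s16: b16⊕b17⊕b18⊕b19⊕b20⊕b21⊕b22⊕b23⊕b24⊕b25⊕b26⊕b27⊕b28⊕b29⊕b30⊕b31 = 0⊕0⊕1⊕1⊕1⊕1⊕1⊕0⊕0⊕0⊕1⊕1⊕0⊕1⊕1⊕1 = 0
Syndrome (s16...s1) = 01011 → position 11.

01011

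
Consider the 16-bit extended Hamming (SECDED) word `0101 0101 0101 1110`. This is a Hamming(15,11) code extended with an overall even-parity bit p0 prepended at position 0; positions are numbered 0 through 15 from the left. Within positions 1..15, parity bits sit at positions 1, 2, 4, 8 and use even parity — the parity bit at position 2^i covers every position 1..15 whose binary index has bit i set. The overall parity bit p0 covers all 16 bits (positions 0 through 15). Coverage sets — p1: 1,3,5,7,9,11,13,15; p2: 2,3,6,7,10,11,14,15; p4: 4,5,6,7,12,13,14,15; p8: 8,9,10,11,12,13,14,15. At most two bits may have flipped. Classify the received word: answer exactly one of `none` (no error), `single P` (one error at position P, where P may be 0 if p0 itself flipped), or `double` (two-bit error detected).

single 13

s1: b1⊕b3⊕b5⊕b7⊕b9⊕b11⊕b13⊕b15 = 1⊕1⊕1⊕1⊕1⊕1⊕1⊕0 = 1
s2: b2⊕b3⊕b6⊕b7⊕b10⊕b11⊕b14⊕b15 = 0⊕1⊕0⊕1⊕0⊕1⊕1⊕0 = 0
s4: b4⊕b5⊕b6⊕b7⊕b12⊕b13⊕b14⊕b15 = 0⊕1⊕0⊕1⊕1⊕1⊕1⊕0 = 1
s8: b8⊕b9⊕b10⊕b11⊕b12⊕b13⊕b14⊕b15 = 0⊕1⊕0⊕1⊕1⊕1⊕1⊕0 = 1
Syndrome (s8...s1) = 1101 → position 13.
Overall parity (XOR of all 16 bits, including p0): 0⊕1⊕0⊕1⊕0⊕1⊕0⊕1⊕0⊕1⊕0⊕1⊕1⊕1⊕1⊕0 = 1
Overall=1, syndrome position=13 → single-bit error at position 13.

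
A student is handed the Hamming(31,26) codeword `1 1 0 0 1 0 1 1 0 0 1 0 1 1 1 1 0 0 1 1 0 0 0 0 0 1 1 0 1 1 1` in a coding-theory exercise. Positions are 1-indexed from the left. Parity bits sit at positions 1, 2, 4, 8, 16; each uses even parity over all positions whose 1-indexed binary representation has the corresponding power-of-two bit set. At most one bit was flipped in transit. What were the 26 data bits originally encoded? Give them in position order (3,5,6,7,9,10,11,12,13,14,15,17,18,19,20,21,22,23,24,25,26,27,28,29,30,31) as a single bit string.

s1: b1⊕b3⊕b5⊕b7⊕b9⊕b11⊕b13⊕b15⊕b17⊕b19⊕b21⊕b23⊕b25⊕b27⊕b29⊕b31 = 1⊕0⊕1⊕1⊕0⊕1⊕1⊕1⊕0⊕1⊕0⊕0⊕0⊕1⊕1⊕1 = 0
s2: b2⊕b3⊕b6⊕b7⊕b10⊕b11⊕b14⊕b15⊕b18⊕b19⊕b22⊕b23⊕b26⊕b27⊕b30⊕b31 = 1⊕0⊕0⊕1⊕0⊕1⊕1⊕1⊕0⊕1⊕0⊕0⊕1⊕1⊕1⊕1 = 0
s4: b4⊕b5⊕b6⊕b7⊕b12⊕b13⊕b14⊕b15⊕b20⊕b21⊕b22⊕b23⊕b28⊕b29⊕b30⊕b31 = 0⊕1⊕0⊕1⊕0⊕1⊕1⊕1⊕1⊕0⊕0⊕0⊕0⊕1⊕1⊕1 = 1
s8: b8⊕b9⊕b10⊕b11⊕b12⊕b13⊕b14⊕b15⊕b24⊕b25⊕b26⊕b27⊕b28⊕b29⊕b30⊕b31 = 1⊕0⊕0⊕1⊕0⊕1⊕1⊕1⊕0⊕0⊕1⊕1⊕0⊕1⊕1⊕1 = 0
s16: b16⊕b17⊕b18⊕b19⊕b20⊕b21⊕b22⊕b23⊕b24⊕b25⊕b26⊕b27⊕b28⊕b29⊕b30⊕b31 = 1⊕0⊕0⊕1⊕1⊕0⊕0⊕0⊕0⊕0⊕1⊕1⊕0⊕1⊕1⊕1 = 0
Syndrome (s16...s1) = 00100 → position 4.
Flip bit 4: corrected codeword = 1101101100101111001100000110111
Data bits at positions 3,5,6,7,9,10,11,12,13,14,15,17,18,19,20,21,22,23,24,25,26,27,28,29,30,31: 01010010111001100000110111

01010010111001100000110111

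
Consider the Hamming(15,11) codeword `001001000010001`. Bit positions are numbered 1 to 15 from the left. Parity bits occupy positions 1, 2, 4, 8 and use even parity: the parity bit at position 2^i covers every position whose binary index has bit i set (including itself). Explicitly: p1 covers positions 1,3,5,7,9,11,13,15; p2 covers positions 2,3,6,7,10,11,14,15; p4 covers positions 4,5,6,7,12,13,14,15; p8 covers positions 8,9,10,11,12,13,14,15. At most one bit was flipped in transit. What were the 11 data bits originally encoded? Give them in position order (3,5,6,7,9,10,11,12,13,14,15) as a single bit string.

s1: b1⊕b3⊕b5⊕b7⊕b9⊕b11⊕b13⊕b15 = 0⊕1⊕0⊕0⊕0⊕1⊕0⊕1 = 1
s2: b2⊕b3⊕b6⊕b7⊕b10⊕b11⊕b14⊕b15 = 0⊕1⊕1⊕0⊕0⊕1⊕0⊕1 = 0
s4: b4⊕b5⊕b6⊕b7⊕b12⊕b13⊕b14⊕b15 = 0⊕0⊕1⊕0⊕0⊕0⊕0⊕1 = 0
s8: b8⊕b9⊕b10⊕b11⊕b12⊕b13⊕b14⊕b15 = 0⊕0⊕0⊕1⊕0⊕0⊕0⊕1 = 0
Syndrome (s8...s1) = 0001 → position 1.
Flip bit 1: corrected codeword = 101001000010001
Data bits at positions 3,5,6,7,9,10,11,12,13,14,15: 10100010001

10100010001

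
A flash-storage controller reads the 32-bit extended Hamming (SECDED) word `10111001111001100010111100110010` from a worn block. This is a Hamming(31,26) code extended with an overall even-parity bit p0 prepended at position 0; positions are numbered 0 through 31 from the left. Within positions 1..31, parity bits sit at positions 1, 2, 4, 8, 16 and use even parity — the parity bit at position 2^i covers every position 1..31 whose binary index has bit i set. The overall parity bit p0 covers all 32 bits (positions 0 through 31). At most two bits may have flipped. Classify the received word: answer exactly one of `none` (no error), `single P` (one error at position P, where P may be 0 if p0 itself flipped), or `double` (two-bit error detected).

double

s1: b1⊕b3⊕b5⊕b7⊕b9⊕b11⊕b13⊕b15⊕b17⊕b19⊕b21⊕b23⊕b25⊕b27⊕b29⊕b31 = 0⊕1⊕0⊕1⊕1⊕0⊕1⊕0⊕0⊕0⊕1⊕1⊕0⊕1⊕0⊕0 = 1
s2: b2⊕b3⊕b6⊕b7⊕b10⊕b11⊕b14⊕b15⊕b18⊕b19⊕b22⊕b23⊕b26⊕b27⊕b30⊕b31 = 1⊕1⊕0⊕1⊕1⊕0⊕1⊕0⊕1⊕0⊕1⊕1⊕1⊕1⊕1⊕0 = 1
s4: b4⊕b5⊕b6⊕b7⊕b12⊕b13⊕b14⊕b15⊕b20⊕b21⊕b22⊕b23⊕b28⊕b29⊕b30⊕b31 = 1⊕0⊕0⊕1⊕0⊕1⊕1⊕0⊕1⊕1⊕1⊕1⊕0⊕0⊕1⊕0 = 1
s8: b8⊕b9⊕b10⊕b11⊕b12⊕b13⊕b14⊕b15⊕b24⊕b25⊕b26⊕b27⊕b28⊕b29⊕b30⊕b31 = 1⊕1⊕1⊕0⊕0⊕1⊕1⊕0⊕0⊕0⊕1⊕1⊕0⊕0⊕1⊕0 = 0
s16: b16⊕b17⊕b18⊕b19⊕b20⊕b21⊕b22⊕b23⊕b24⊕b25⊕b26⊕b27⊕b28⊕b29⊕b30⊕b31 = 0⊕0⊕1⊕0⊕1⊕1⊕1⊕1⊕0⊕0⊕1⊕1⊕0⊕0⊕1⊕0 = 0
Syndrome (s16...s1) = 00111 → position 7.
Overall parity (XOR of all 32 bits, including p0): 1⊕0⊕1⊕1⊕1⊕0⊕0⊕1⊕1⊕1⊕1⊕0⊕0⊕1⊕1⊕0⊕0⊕0⊕1⊕0⊕1⊕1⊕1⊕1⊕0⊕0⊕1⊕1⊕0⊕0⊕1⊕0 = 0
Overall=0, syndrome position=7 → double-bit error detected (uncorrectable).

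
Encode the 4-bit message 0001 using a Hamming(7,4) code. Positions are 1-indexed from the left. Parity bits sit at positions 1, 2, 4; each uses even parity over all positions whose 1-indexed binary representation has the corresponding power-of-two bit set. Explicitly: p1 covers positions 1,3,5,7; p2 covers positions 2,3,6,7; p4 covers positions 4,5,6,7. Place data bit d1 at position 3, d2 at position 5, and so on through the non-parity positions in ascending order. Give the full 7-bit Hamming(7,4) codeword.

Place data bits at non-power-of-two positions: b3=0, b5=0, b6=0, b7=1.
p1 = XOR of data positions {3,5,7} = 0⊕0⊕1 = 1
p2 = XOR of data positions {3,6,7} = 0⊕0⊕1 = 1
p4 = XOR of data positions {5,6,7} = 0⊕0⊕1 = 1
Codeword b1..b7 = 1101001

1101001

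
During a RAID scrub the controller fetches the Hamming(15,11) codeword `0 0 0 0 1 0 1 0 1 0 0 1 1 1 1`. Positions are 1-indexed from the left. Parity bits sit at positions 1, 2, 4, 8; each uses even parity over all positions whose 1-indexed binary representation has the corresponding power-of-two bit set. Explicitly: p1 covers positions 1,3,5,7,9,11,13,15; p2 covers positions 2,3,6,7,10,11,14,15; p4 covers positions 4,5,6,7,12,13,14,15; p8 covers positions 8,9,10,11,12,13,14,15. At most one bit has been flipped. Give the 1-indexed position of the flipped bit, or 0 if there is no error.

11

s1: b1⊕b3⊕b5⊕b7⊕b9⊕b11⊕b13⊕b15 = 0⊕0⊕1⊕1⊕1⊕0⊕1⊕1 = 1
s2: b2⊕b3⊕b6⊕b7⊕b10⊕b11⊕b14⊕b15 = 0⊕0⊕0⊕1⊕0⊕0⊕1⊕1 = 1
s4: b4⊕b5⊕b6⊕b7⊕b12⊕b13⊕b14⊕b15 = 0⊕1⊕0⊕1⊕1⊕1⊕1⊕1 = 0
s8: b8⊕b9⊕b10⊕b11⊕b12⊕b13⊕b14⊕b15 = 0⊕1⊕0⊕0⊕1⊕1⊕1⊕1 = 1
Syndrome (s8...s1) = 1011 → position 11.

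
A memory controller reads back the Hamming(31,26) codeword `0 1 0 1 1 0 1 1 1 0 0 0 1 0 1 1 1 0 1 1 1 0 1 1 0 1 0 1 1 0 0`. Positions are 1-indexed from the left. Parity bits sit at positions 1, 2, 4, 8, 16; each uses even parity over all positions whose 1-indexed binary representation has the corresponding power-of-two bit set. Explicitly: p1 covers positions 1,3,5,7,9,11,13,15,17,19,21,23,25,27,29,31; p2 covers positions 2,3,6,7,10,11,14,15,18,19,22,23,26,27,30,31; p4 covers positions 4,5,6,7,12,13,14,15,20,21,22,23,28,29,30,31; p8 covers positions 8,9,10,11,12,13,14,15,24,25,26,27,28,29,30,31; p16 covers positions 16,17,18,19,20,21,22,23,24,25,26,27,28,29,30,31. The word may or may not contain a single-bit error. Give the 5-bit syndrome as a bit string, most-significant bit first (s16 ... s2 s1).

00000

s1: b1⊕b3⊕b5⊕b7⊕b9⊕b11⊕b13⊕b15⊕b17⊕b19⊕b21⊕b23⊕b25⊕b27⊕b29⊕b31 = 0⊕0⊕1⊕1⊕1⊕0⊕1⊕1⊕1⊕1⊕1⊕1⊕0⊕0⊕1⊕0 = 0
s2: b2⊕b3⊕b6⊕b7⊕b10⊕b11⊕b14⊕b15⊕b18⊕b19⊕b22⊕b23⊕b26⊕b27⊕b30⊕b31 = 1⊕0⊕0⊕1⊕0⊕0⊕0⊕1⊕0⊕1⊕0⊕1⊕1⊕0⊕0⊕0 = 0
s4: b4⊕b5⊕b6⊕b7⊕b12⊕b13⊕b14⊕b15⊕b20⊕b21⊕b22⊕b23⊕b28⊕b29⊕b30⊕b31 = 1⊕1⊕0⊕1⊕0⊕1⊕0⊕1⊕1⊕1⊕0⊕1⊕1⊕1⊕0⊕0 = 0
s8: b8⊕b9⊕b10⊕b11⊕b12⊕b13⊕b14⊕b15⊕b24⊕b25⊕b26⊕b27⊕b28⊕b29⊕b30⊕b31 = 1⊕1⊕0⊕0⊕0⊕1⊕0⊕1⊕1⊕0⊕1⊕0⊕1⊕1⊕0⊕0 = 0
s16: b16⊕b17⊕b18⊕b19⊕b20⊕b21⊕b22⊕b23⊕b24⊕b25⊕b26⊕b27⊕b28⊕b29⊕b30⊕b31 = 1⊕1⊕0⊕1⊕1⊕1⊕0⊕1⊕1⊕0⊕1⊕0⊕1⊕1⊕0⊕0 = 0
Syndrome (s16...s1) = 00000 → position 0 (no error).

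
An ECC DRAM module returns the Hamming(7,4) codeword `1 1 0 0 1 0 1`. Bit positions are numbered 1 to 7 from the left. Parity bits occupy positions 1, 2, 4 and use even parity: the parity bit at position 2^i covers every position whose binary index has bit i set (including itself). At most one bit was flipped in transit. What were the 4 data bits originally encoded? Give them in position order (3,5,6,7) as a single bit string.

0101

s1: b1⊕b3⊕b5⊕b7 = 1⊕0⊕1⊕1 = 1
s2: b2⊕b3⊕b6⊕b7 = 1⊕0⊕0⊕1 = 0
s4: b4⊕b5⊕b6⊕b7 = 0⊕1⊕0⊕1 = 0
Syndrome (s4...s1) = 001 → position 1.
Flip bit 1: corrected codeword = 0100101
Data bits at positions 3,5,6,7: 0101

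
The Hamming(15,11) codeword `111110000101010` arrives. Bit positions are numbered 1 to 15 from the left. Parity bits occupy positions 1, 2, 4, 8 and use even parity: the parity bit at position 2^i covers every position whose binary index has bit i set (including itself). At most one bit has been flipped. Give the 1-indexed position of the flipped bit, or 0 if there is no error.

s1: b1⊕b3⊕b5⊕b7⊕b9⊕b11⊕b13⊕b15 = 1⊕1⊕1⊕0⊕0⊕0⊕0⊕0 = 1
s2: b2⊕b3⊕b6⊕b7⊕b10⊕b11⊕b14⊕b15 = 1⊕1⊕0⊕0⊕1⊕0⊕1⊕0 = 0
s4: b4⊕b5⊕b6⊕b7⊕b12⊕b13⊕b14⊕b15 = 1⊕1⊕0⊕0⊕1⊕0⊕1⊕0 = 0
s8: b8⊕b9⊕b10⊕b11⊕b12⊕b13⊕b14⊕b15 = 0⊕0⊕1⊕0⊕1⊕0⊕1⊕0 = 1
Syndrome (s8...s1) = 1001 → position 9.

9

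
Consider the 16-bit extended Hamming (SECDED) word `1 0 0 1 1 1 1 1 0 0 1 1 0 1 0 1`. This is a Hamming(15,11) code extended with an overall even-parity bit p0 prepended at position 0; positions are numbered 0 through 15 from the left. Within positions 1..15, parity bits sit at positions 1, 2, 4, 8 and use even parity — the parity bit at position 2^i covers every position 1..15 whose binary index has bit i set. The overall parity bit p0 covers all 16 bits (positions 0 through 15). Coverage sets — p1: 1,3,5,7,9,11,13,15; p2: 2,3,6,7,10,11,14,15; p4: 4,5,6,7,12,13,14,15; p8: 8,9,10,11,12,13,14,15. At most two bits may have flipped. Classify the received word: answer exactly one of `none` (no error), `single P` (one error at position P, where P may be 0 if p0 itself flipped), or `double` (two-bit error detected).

none

s1: b1⊕b3⊕b5⊕b7⊕b9⊕b11⊕b13⊕b15 = 0⊕1⊕1⊕1⊕0⊕1⊕1⊕1 = 0
s2: b2⊕b3⊕b6⊕b7⊕b10⊕b11⊕b14⊕b15 = 0⊕1⊕1⊕1⊕1⊕1⊕0⊕1 = 0
s4: b4⊕b5⊕b6⊕b7⊕b12⊕b13⊕b14⊕b15 = 1⊕1⊕1⊕1⊕0⊕1⊕0⊕1 = 0
s8: b8⊕b9⊕b10⊕b11⊕b12⊕b13⊕b14⊕b15 = 0⊕0⊕1⊕1⊕0⊕1⊕0⊕1 = 0
Syndrome (s8...s1) = 0000 → position 0 (no error).
Overall parity (XOR of all 16 bits, including p0): 1⊕0⊕0⊕1⊕1⊕1⊕1⊕1⊕0⊕0⊕1⊕1⊕0⊕1⊕0⊕1 = 0
Overall=0, syndrome position=0 → no error.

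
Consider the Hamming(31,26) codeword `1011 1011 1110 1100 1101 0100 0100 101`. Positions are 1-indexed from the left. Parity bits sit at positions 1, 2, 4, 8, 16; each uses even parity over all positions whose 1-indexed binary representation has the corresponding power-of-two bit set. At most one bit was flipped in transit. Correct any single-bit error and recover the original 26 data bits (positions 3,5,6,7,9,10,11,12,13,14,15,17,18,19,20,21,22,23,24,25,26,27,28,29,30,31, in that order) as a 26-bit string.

s1: b1⊕b3⊕b5⊕b7⊕b9⊕b11⊕b13⊕b15⊕b17⊕b19⊕b21⊕b23⊕b25⊕b27⊕b29⊕b31 = 1⊕1⊕1⊕1⊕1⊕1⊕1⊕0⊕1⊕0⊕0⊕0⊕0⊕0⊕1⊕1 = 0
s2: b2⊕b3⊕b6⊕b7⊕b10⊕b11⊕b14⊕b15⊕b18⊕b19⊕b22⊕b23⊕b26⊕b27⊕b30⊕b31 = 0⊕1⊕0⊕1⊕1⊕1⊕1⊕0⊕1⊕0⊕1⊕0⊕1⊕0⊕0⊕1 = 1
s4: b4⊕b5⊕b6⊕b7⊕b12⊕b13⊕b14⊕b15⊕b20⊕b21⊕b22⊕b23⊕b28⊕b29⊕b30⊕b31 = 1⊕1⊕0⊕1⊕0⊕1⊕1⊕0⊕1⊕0⊕1⊕0⊕0⊕1⊕0⊕1 = 1
s8: b8⊕b9⊕b10⊕b11⊕b12⊕b13⊕b14⊕b15⊕b24⊕b25⊕b26⊕b27⊕b28⊕b29⊕b30⊕b31 = 1⊕1⊕1⊕1⊕0⊕1⊕1⊕0⊕0⊕0⊕1⊕0⊕0⊕1⊕0⊕1 = 1
s16: b16⊕b17⊕b18⊕b19⊕b20⊕b21⊕b22⊕b23⊕b24⊕b25⊕b26⊕b27⊕b28⊕b29⊕b30⊕b31 = 0⊕1⊕1⊕0⊕1⊕0⊕1⊕0⊕0⊕0⊕1⊕0⊕0⊕1⊕0⊕1 = 1
Syndrome (s16...s1) = 11110 → position 30.
Flip bit 30: corrected codeword = 1011101111101100110101000100111
Data bits at positions 3,5,6,7,9,10,11,12,13,14,15,17,18,19,20,21,22,23,24,25,26,27,28,29,30,31: 11011110110110101000100111

11011110110110101000100111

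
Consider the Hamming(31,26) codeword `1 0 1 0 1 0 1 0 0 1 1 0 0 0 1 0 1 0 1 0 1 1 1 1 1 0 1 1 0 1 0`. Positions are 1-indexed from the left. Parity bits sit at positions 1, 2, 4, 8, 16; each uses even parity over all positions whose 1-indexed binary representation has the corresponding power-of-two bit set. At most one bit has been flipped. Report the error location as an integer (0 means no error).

s1: b1⊕b3⊕b5⊕b7⊕b9⊕b11⊕b13⊕b15⊕b17⊕b19⊕b21⊕b23⊕b25⊕b27⊕b29⊕b31 = 1⊕1⊕1⊕1⊕0⊕1⊕0⊕1⊕1⊕1⊕1⊕1⊕1⊕1⊕0⊕0 = 0
s2: b2⊕b3⊕b6⊕b7⊕b10⊕b11⊕b14⊕b15⊕b18⊕b19⊕b22⊕b23⊕b26⊕b27⊕b30⊕b31 = 0⊕1⊕0⊕1⊕1⊕1⊕0⊕1⊕0⊕1⊕1⊕1⊕0⊕1⊕1⊕0 = 0
s4: b4⊕b5⊕b6⊕b7⊕b12⊕b13⊕b14⊕b15⊕b20⊕b21⊕b22⊕b23⊕b28⊕b29⊕b30⊕b31 = 0⊕1⊕0⊕1⊕0⊕0⊕0⊕1⊕0⊕1⊕1⊕1⊕1⊕0⊕1⊕0 = 0
s8: b8⊕b9⊕b10⊕b11⊕b12⊕b13⊕b14⊕b15⊕b24⊕b25⊕b26⊕b27⊕b28⊕b29⊕b30⊕b31 = 0⊕0⊕1⊕1⊕0⊕0⊕0⊕1⊕1⊕1⊕0⊕1⊕1⊕0⊕1⊕0 = 0
s16: b16⊕b17⊕b18⊕b19⊕b20⊕b21⊕b22⊕b23⊕b24⊕b25⊕b26⊕b27⊕b28⊕b29⊕b30⊕b31 = 0⊕1⊕0⊕1⊕0⊕1⊕1⊕1⊕1⊕1⊕0⊕1⊕1⊕0⊕1⊕0 = 0
Syndrome (s16...s1) = 00000 → position 0 (no error).

0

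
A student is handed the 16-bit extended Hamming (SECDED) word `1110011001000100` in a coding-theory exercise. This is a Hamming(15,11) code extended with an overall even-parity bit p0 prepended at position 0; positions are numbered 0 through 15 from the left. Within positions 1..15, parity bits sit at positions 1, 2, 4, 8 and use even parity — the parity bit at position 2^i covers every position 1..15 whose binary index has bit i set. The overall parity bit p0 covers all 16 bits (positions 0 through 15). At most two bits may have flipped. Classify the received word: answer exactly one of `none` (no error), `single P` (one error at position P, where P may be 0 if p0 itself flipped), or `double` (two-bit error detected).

s1: b1⊕b3⊕b5⊕b7⊕b9⊕b11⊕b13⊕b15 = 1⊕0⊕1⊕0⊕1⊕0⊕1⊕0 = 0
s2: b2⊕b3⊕b6⊕b7⊕b10⊕b11⊕b14⊕b15 = 1⊕0⊕1⊕0⊕0⊕0⊕0⊕0 = 0
s4: b4⊕b5⊕b6⊕b7⊕b12⊕b13⊕b14⊕b15 = 0⊕1⊕1⊕0⊕0⊕1⊕0⊕0 = 1
s8: b8⊕b9⊕b10⊕b11⊕b12⊕b13⊕b14⊕b15 = 0⊕1⊕0⊕0⊕0⊕1⊕0⊕0 = 0
Syndrome (s8...s1) = 0100 → position 4.
Overall parity (XOR of all 16 bits, including p0): 1⊕1⊕1⊕0⊕0⊕1⊕1⊕0⊕0⊕1⊕0⊕0⊕0⊕1⊕0⊕0 = 1
Overall=1, syndrome position=4 → single-bit error at position 4.

single 4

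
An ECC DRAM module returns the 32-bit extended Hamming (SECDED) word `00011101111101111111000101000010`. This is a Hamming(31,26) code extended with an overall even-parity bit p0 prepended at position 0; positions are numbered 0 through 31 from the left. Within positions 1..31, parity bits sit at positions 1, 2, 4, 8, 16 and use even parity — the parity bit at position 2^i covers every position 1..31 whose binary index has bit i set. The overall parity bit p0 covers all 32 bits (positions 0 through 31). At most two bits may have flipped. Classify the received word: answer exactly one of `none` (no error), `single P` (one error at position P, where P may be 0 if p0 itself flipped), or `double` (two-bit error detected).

double

s1: b1⊕b3⊕b5⊕b7⊕b9⊕b11⊕b13⊕b15⊕b17⊕b19⊕b21⊕b23⊕b25⊕b27⊕b29⊕b31 = 0⊕1⊕1⊕1⊕1⊕1⊕1⊕1⊕1⊕1⊕0⊕1⊕1⊕0⊕0⊕0 = 1
s2: b2⊕b3⊕b6⊕b7⊕b10⊕b11⊕b14⊕b15⊕b18⊕b19⊕b22⊕b23⊕b26⊕b27⊕b30⊕b31 = 0⊕1⊕0⊕1⊕1⊕1⊕1⊕1⊕1⊕1⊕0⊕1⊕0⊕0⊕1⊕0 = 0
s4: b4⊕b5⊕b6⊕b7⊕b12⊕b13⊕b14⊕b15⊕b20⊕b21⊕b22⊕b23⊕b28⊕b29⊕b30⊕b31 = 1⊕1⊕0⊕1⊕0⊕1⊕1⊕1⊕0⊕0⊕0⊕1⊕0⊕0⊕1⊕0 = 0
s8: b8⊕b9⊕b10⊕b11⊕b12⊕b13⊕b14⊕b15⊕b24⊕b25⊕b26⊕b27⊕b28⊕b29⊕b30⊕b31 = 1⊕1⊕1⊕1⊕0⊕1⊕1⊕1⊕0⊕1⊕0⊕0⊕0⊕0⊕1⊕0 = 1
s16: b16⊕b17⊕b18⊕b19⊕b20⊕b21⊕b22⊕b23⊕b24⊕b25⊕b26⊕b27⊕b28⊕b29⊕b30⊕b31 = 1⊕1⊕1⊕1⊕0⊕0⊕0⊕1⊕0⊕1⊕0⊕0⊕0⊕0⊕1⊕0 = 1
Syndrome (s16...s1) = 11001 → position 25.
Overall parity (XOR of all 32 bits, including p0): 0⊕0⊕0⊕1⊕1⊕1⊕0⊕1⊕1⊕1⊕1⊕1⊕0⊕1⊕1⊕1⊕1⊕1⊕1⊕1⊕0⊕0⊕0⊕1⊕0⊕1⊕0⊕0⊕0⊕0⊕1⊕0 = 0
Overall=0, syndrome position=25 → double-bit error detected (uncorrectable).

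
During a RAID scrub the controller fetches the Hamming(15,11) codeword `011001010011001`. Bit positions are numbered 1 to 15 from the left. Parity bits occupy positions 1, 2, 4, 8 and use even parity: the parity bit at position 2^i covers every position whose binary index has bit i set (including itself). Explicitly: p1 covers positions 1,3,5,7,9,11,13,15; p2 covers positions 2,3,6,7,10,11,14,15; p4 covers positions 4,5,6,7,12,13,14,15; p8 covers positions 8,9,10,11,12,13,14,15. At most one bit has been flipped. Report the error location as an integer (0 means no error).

7

s1: b1⊕b3⊕b5⊕b7⊕b9⊕b11⊕b13⊕b15 = 0⊕1⊕0⊕0⊕0⊕1⊕0⊕1 = 1
s2: b2⊕b3⊕b6⊕b7⊕b10⊕b11⊕b14⊕b15 = 1⊕1⊕1⊕0⊕0⊕1⊕0⊕1 = 1
s4: b4⊕b5⊕b6⊕b7⊕b12⊕b13⊕b14⊕b15 = 0⊕0⊕1⊕0⊕1⊕0⊕0⊕1 = 1
s8: b8⊕b9⊕b10⊕b11⊕b12⊕b13⊕b14⊕b15 = 1⊕0⊕0⊕1⊕1⊕0⊕0⊕1 = 0
Syndrome (s8...s1) = 0111 → position 7.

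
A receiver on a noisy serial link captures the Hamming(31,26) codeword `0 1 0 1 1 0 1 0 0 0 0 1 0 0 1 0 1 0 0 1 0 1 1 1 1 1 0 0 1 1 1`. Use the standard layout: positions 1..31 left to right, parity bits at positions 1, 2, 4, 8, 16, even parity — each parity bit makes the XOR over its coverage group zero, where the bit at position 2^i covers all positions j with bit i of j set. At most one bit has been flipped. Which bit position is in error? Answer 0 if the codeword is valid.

s1: b1⊕b3⊕b5⊕b7⊕b9⊕b11⊕b13⊕b15⊕b17⊕b19⊕b21⊕b23⊕b25⊕b27⊕b29⊕b31 = 0⊕0⊕1⊕1⊕0⊕0⊕0⊕1⊕1⊕0⊕0⊕1⊕1⊕0⊕1⊕1 = 0
s2: b2⊕b3⊕b6⊕b7⊕b10⊕b11⊕b14⊕b15⊕b18⊕b19⊕b22⊕b23⊕b26⊕b27⊕b30⊕b31 = 1⊕0⊕0⊕1⊕0⊕0⊕0⊕1⊕0⊕0⊕1⊕1⊕1⊕0⊕1⊕1 = 0
s4: b4⊕b5⊕b6⊕b7⊕b12⊕b13⊕b14⊕b15⊕b20⊕b21⊕b22⊕b23⊕b28⊕b29⊕b30⊕b31 = 1⊕1⊕0⊕1⊕1⊕0⊕0⊕1⊕1⊕0⊕1⊕1⊕0⊕1⊕1⊕1 = 1
s8: b8⊕b9⊕b10⊕b11⊕b12⊕b13⊕b14⊕b15⊕b24⊕b25⊕b26⊕b27⊕b28⊕b29⊕b30⊕b31 = 0⊕0⊕0⊕0⊕1⊕0⊕0⊕1⊕1⊕1⊕1⊕0⊕0⊕1⊕1⊕1 = 0
s16: b16⊕b17⊕b18⊕b19⊕b20⊕b21⊕b22⊕b23⊕b24⊕b25⊕b26⊕b27⊕b28⊕b29⊕b30⊕b31 = 0⊕1⊕0⊕0⊕1⊕0⊕1⊕1⊕1⊕1⊕1⊕0⊕0⊕1⊕1⊕1 = 0
Syndrome (s16...s1) = 00100 → position 4.

4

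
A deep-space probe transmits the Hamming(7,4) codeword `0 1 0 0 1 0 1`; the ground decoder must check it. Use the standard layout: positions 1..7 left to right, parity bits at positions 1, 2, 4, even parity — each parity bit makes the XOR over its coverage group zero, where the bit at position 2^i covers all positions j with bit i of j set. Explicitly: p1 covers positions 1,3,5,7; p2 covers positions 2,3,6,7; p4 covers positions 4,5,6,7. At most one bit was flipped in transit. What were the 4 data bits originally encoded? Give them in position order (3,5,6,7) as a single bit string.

s1: b1⊕b3⊕b5⊕b7 = 0⊕0⊕1⊕1 = 0
s2: b2⊕b3⊕b6⊕b7 = 1⊕0⊕0⊕1 = 0
s4: b4⊕b5⊕b6⊕b7 = 0⊕1⊕0⊕1 = 0
Syndrome (s4...s1) = 000 → position 0 (no error).
No correction needed.
Data bits at positions 3,5,6,7: 0101

0101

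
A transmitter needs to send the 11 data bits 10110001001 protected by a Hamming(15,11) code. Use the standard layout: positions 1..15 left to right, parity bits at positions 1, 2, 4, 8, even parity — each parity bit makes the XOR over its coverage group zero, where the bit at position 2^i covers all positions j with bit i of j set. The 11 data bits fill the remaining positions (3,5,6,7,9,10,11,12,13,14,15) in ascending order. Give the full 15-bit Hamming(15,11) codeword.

Place data bits at non-power-of-two positions: b3=1, b5=0, b6=1, b7=1, b9=0, b10=0, b11=0, b12=1, b13=0, b14=0, b15=1.
p1 = XOR of data positions {3,5,7,9,11,13,15} = 1⊕0⊕1⊕0⊕0⊕0⊕1 = 1
p2 = XOR of data positions {3,6,7,10,11,14,15} = 1⊕1⊕1⊕0⊕0⊕0⊕1 = 0
p4 = XOR of data positions {5,6,7,12,13,14,15} = 0⊕1⊕1⊕1⊕0⊕0⊕1 = 0
p8 = XOR of data positions {9,10,11,12,13,14,15} = 0⊕0⊕0⊕1⊕0⊕0⊕1 = 0
Codeword b1..b15 = 101001100001001

101001100001001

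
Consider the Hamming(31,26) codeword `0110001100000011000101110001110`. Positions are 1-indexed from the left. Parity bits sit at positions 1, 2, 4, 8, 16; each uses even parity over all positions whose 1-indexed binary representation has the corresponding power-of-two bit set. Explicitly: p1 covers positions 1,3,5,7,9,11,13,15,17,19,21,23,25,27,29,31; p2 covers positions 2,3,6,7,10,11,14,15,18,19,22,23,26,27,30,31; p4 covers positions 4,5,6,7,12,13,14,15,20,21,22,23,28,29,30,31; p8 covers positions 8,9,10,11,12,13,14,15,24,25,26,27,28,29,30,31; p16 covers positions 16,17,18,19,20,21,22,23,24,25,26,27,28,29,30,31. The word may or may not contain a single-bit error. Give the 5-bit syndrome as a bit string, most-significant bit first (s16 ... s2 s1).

00011

s1: b1⊕b3⊕b5⊕b7⊕b9⊕b11⊕b13⊕b15⊕b17⊕b19⊕b21⊕b23⊕b25⊕b27⊕b29⊕b31 = 0⊕1⊕0⊕1⊕0⊕0⊕0⊕1⊕0⊕0⊕0⊕1⊕0⊕0⊕1⊕0 = 1
s2: b2⊕b3⊕b6⊕b7⊕b10⊕b11⊕b14⊕b15⊕b18⊕b19⊕b22⊕b23⊕b26⊕b27⊕b30⊕b31 = 1⊕1⊕0⊕1⊕0⊕0⊕0⊕1⊕0⊕0⊕1⊕1⊕0⊕0⊕1⊕0 = 1
s4: b4⊕b5⊕b6⊕b7⊕b12⊕b13⊕b14⊕b15⊕b20⊕b21⊕b22⊕b23⊕b28⊕b29⊕b30⊕b31 = 0⊕0⊕0⊕1⊕0⊕0⊕0⊕1⊕1⊕0⊕1⊕1⊕1⊕1⊕1⊕0 = 0
s8: b8⊕b9⊕b10⊕b11⊕b12⊕b13⊕b14⊕b15⊕b24⊕b25⊕b26⊕b27⊕b28⊕b29⊕b30⊕b31 = 1⊕0⊕0⊕0⊕0⊕0⊕0⊕1⊕1⊕0⊕0⊕0⊕1⊕1⊕1⊕0 = 0
s16: b16⊕b17⊕b18⊕b19⊕b20⊕b21⊕b22⊕b23⊕b24⊕b25⊕b26⊕b27⊕b28⊕b29⊕b30⊕b31 = 1⊕0⊕0⊕0⊕1⊕0⊕1⊕1⊕1⊕0⊕0⊕0⊕1⊕1⊕1⊕0 = 0
Syndrome (s16...s1) = 00011 → position 3.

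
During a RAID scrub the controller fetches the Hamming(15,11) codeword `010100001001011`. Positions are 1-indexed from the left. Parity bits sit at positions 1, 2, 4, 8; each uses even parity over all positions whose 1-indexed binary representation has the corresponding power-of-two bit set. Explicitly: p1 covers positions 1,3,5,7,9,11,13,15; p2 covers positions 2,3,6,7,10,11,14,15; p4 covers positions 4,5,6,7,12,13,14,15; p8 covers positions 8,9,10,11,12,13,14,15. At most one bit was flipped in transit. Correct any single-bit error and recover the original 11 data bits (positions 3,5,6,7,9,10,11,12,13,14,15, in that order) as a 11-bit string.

00001001011

s1: b1⊕b3⊕b5⊕b7⊕b9⊕b11⊕b13⊕b15 = 0⊕0⊕0⊕0⊕1⊕0⊕0⊕1 = 0
s2: b2⊕b3⊕b6⊕b7⊕b10⊕b11⊕b14⊕b15 = 1⊕0⊕0⊕0⊕0⊕0⊕1⊕1 = 1
s4: b4⊕b5⊕b6⊕b7⊕b12⊕b13⊕b14⊕b15 = 1⊕0⊕0⊕0⊕1⊕0⊕1⊕1 = 0
s8: b8⊕b9⊕b10⊕b11⊕b12⊕b13⊕b14⊕b15 = 0⊕1⊕0⊕0⊕1⊕0⊕1⊕1 = 0
Syndrome (s8...s1) = 0010 → position 2.
Flip bit 2: corrected codeword = 000100001001011
Data bits at positions 3,5,6,7,9,10,11,12,13,14,15: 00001001011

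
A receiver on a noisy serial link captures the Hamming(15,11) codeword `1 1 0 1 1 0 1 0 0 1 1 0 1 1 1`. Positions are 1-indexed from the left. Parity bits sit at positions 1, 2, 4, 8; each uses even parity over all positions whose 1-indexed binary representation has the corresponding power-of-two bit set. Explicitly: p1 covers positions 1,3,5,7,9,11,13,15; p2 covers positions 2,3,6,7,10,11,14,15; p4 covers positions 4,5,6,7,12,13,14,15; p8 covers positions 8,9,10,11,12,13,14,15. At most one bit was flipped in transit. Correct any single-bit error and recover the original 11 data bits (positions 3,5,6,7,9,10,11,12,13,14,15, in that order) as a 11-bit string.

s1: b1⊕b3⊕b5⊕b7⊕b9⊕b11⊕b13⊕b15 = 1⊕0⊕1⊕1⊕0⊕1⊕1⊕1 = 0
s2: b2⊕b3⊕b6⊕b7⊕b10⊕b11⊕b14⊕b15 = 1⊕0⊕0⊕1⊕1⊕1⊕1⊕1 = 0
s4: b4⊕b5⊕b6⊕b7⊕b12⊕b13⊕b14⊕b15 = 1⊕1⊕0⊕1⊕0⊕1⊕1⊕1 = 0
s8: b8⊕b9⊕b10⊕b11⊕b12⊕b13⊕b14⊕b15 = 0⊕0⊕1⊕1⊕0⊕1⊕1⊕1 = 1
Syndrome (s8...s1) = 1000 → position 8.
Flip bit 8: corrected codeword = 110110110110111
Data bits at positions 3,5,6,7,9,10,11,12,13,14,15: 01010110111

01010110111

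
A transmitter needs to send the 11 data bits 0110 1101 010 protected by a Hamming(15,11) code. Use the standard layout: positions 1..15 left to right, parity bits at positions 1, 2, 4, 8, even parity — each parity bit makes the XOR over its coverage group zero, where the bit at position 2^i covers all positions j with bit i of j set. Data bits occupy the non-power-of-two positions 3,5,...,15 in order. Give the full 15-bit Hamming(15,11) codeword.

Place data bits at non-power-of-two positions: b3=0, b5=1, b6=1, b7=0, b9=1, b10=1, b11=0, b12=1, b13=0, b14=1, b15=0.
p1 = XOR of data positions {3,5,7,9,11,13,15} = 0⊕1⊕0⊕1⊕0⊕0⊕0 = 0
p2 = XOR of data positions {3,6,7,10,11,14,15} = 0⊕1⊕0⊕1⊕0⊕1⊕0 = 1
p4 = XOR of data positions {5,6,7,12,13,14,15} = 1⊕1⊕0⊕1⊕0⊕1⊕0 = 0
p8 = XOR of data positions {9,10,11,12,13,14,15} = 1⊕1⊕0⊕1⊕0⊕1⊕0 = 0
Codeword b1..b15 = 010011001101010

010011001101010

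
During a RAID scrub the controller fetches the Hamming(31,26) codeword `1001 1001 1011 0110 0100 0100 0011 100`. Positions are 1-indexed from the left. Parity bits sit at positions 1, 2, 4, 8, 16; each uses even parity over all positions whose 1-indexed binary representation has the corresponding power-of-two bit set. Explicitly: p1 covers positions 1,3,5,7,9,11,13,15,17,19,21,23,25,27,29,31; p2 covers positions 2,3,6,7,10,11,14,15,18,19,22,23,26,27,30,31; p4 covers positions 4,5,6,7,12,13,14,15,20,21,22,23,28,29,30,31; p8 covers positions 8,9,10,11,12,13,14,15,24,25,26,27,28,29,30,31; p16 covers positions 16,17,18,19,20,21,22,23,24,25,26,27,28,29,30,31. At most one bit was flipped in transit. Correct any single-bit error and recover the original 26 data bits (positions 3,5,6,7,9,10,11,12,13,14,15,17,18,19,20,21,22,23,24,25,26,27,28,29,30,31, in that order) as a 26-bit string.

s1: b1⊕b3⊕b5⊕b7⊕b9⊕b11⊕b13⊕b15⊕b17⊕b19⊕b21⊕b23⊕b25⊕b27⊕b29⊕b31 = 1⊕0⊕1⊕0⊕1⊕1⊕0⊕1⊕0⊕0⊕0⊕0⊕0⊕1⊕1⊕0 = 1
s2: b2⊕b3⊕b6⊕b7⊕b10⊕b11⊕b14⊕b15⊕b18⊕b19⊕b22⊕b23⊕b26⊕b27⊕b30⊕b31 = 0⊕0⊕0⊕0⊕0⊕1⊕1⊕1⊕1⊕0⊕1⊕0⊕0⊕1⊕0⊕0 = 0
s4: b4⊕b5⊕b6⊕b7⊕b12⊕b13⊕b14⊕b15⊕b20⊕b21⊕b22⊕b23⊕b28⊕b29⊕b30⊕b31 = 1⊕1⊕0⊕0⊕1⊕0⊕1⊕1⊕0⊕0⊕1⊕0⊕1⊕1⊕0⊕0 = 0
s8: b8⊕b9⊕b10⊕b11⊕b12⊕b13⊕b14⊕b15⊕b24⊕b25⊕b26⊕b27⊕b28⊕b29⊕b30⊕b31 = 1⊕1⊕0⊕1⊕1⊕0⊕1⊕1⊕0⊕0⊕0⊕1⊕1⊕1⊕0⊕0 = 1
s16: b16⊕b17⊕b18⊕b19⊕b20⊕b21⊕b22⊕b23⊕b24⊕b25⊕b26⊕b27⊕b28⊕b29⊕b30⊕b31 = 0⊕0⊕1⊕0⊕0⊕0⊕1⊕0⊕0⊕0⊕0⊕1⊕1⊕1⊕0⊕0 = 1
Syndrome (s16...s1) = 11001 → position 25.
Flip bit 25: corrected codeword = 1001100110110110010001001011100
Data bits at positions 3,5,6,7,9,10,11,12,13,14,15,17,18,19,20,21,22,23,24,25,26,27,28,29,30,31: 01001011011010001001011100

01001011011010001001011100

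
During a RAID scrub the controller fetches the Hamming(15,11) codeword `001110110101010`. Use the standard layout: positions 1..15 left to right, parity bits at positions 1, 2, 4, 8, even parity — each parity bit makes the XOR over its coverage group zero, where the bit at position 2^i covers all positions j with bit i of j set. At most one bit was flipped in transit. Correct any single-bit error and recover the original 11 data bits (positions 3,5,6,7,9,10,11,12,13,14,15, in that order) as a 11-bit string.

s1: b1⊕b3⊕b5⊕b7⊕b9⊕b11⊕b13⊕b15 = 0⊕1⊕1⊕1⊕0⊕0⊕0⊕0 = 1
s2: b2⊕b3⊕b6⊕b7⊕b10⊕b11⊕b14⊕b15 = 0⊕1⊕0⊕1⊕1⊕0⊕1⊕0 = 0
s4: b4⊕b5⊕b6⊕b7⊕b12⊕b13⊕b14⊕b15 = 1⊕1⊕0⊕1⊕1⊕0⊕1⊕0 = 1
s8: b8⊕b9⊕b10⊕b11⊕b12⊕b13⊕b14⊕b15 = 1⊕0⊕1⊕0⊕1⊕0⊕1⊕0 = 0
Syndrome (s8...s1) = 0101 → position 5.
Flip bit 5: corrected codeword = 001100110101010
Data bits at positions 3,5,6,7,9,10,11,12,13,14,15: 10010101010

10010101010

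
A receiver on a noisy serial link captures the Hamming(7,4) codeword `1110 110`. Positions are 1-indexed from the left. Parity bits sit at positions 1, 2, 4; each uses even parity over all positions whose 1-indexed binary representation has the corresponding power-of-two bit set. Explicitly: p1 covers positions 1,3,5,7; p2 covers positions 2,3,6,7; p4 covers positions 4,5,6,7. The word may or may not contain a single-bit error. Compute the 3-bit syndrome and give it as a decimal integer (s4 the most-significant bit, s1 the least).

3

s1: b1⊕b3⊕b5⊕b7 = 1⊕1⊕1⊕0 = 1
s2: b2⊕b3⊕b6⊕b7 = 1⊕1⊕1⊕0 = 1
s4: b4⊕b5⊕b6⊕b7 = 0⊕1⊕1⊕0 = 0
Syndrome (s4...s1) = 011 → position 3.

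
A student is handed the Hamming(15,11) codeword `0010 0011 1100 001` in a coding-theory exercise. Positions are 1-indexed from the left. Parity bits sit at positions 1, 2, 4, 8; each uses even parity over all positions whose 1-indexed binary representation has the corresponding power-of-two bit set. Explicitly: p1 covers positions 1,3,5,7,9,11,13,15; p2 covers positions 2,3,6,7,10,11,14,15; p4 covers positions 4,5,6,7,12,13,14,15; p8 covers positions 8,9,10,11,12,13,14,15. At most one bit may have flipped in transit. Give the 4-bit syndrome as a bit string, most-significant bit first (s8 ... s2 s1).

s1: b1⊕b3⊕b5⊕b7⊕b9⊕b11⊕b13⊕b15 = 0⊕1⊕0⊕1⊕1⊕0⊕0⊕1 = 0
s2: b2⊕b3⊕b6⊕b7⊕b10⊕b11⊕b14⊕b15 = 0⊕1⊕0⊕1⊕1⊕0⊕0⊕1 = 0
s4: b4⊕b5⊕b6⊕b7⊕b12⊕b13⊕b14⊕b15 = 0⊕0⊕0⊕1⊕0⊕0⊕0⊕1 = 0
s8: b8⊕b9⊕b10⊕b11⊕b12⊕b13⊕b14⊕b15 = 1⊕1⊕1⊕0⊕0⊕0⊕0⊕1 = 0
Syndrome (s8...s1) = 0000 → position 0 (no error).

0000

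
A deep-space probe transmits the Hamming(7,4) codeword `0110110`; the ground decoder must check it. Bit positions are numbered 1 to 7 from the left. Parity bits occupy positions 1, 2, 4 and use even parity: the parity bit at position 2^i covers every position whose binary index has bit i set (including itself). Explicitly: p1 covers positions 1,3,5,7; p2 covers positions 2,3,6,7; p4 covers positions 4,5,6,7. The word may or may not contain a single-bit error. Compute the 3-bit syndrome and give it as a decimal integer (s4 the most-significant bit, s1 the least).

s1: b1⊕b3⊕b5⊕b7 = 0⊕1⊕1⊕0 = 0
s2: b2⊕b3⊕b6⊕b7 = 1⊕1⊕1⊕0 = 1
s4: b4⊕b5⊕b6⊕b7 = 0⊕1⊕1⊕0 = 0
Syndrome (s4...s1) = 010 → position 2.

2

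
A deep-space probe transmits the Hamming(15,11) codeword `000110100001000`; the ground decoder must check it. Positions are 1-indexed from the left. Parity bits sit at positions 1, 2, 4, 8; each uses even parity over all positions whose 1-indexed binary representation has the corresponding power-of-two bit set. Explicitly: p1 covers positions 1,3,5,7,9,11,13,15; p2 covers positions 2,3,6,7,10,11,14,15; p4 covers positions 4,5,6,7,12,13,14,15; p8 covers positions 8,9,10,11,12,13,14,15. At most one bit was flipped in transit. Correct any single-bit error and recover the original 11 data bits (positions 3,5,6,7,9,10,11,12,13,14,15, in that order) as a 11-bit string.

s1: b1⊕b3⊕b5⊕b7⊕b9⊕b11⊕b13⊕b15 = 0⊕0⊕1⊕1⊕0⊕0⊕0⊕0 = 0
s2: b2⊕b3⊕b6⊕b7⊕b10⊕b11⊕b14⊕b15 = 0⊕0⊕0⊕1⊕0⊕0⊕0⊕0 = 1
s4: b4⊕b5⊕b6⊕b7⊕b12⊕b13⊕b14⊕b15 = 1⊕1⊕0⊕1⊕1⊕0⊕0⊕0 = 0
s8: b8⊕b9⊕b10⊕b11⊕b12⊕b13⊕b14⊕b15 = 0⊕0⊕0⊕0⊕1⊕0⊕0⊕0 = 1
Syndrome (s8...s1) = 1010 → position 10.
Flip bit 10: corrected codeword = 000110100101000
Data bits at positions 3,5,6,7,9,10,11,12,13,14,15: 01010101000

01010101000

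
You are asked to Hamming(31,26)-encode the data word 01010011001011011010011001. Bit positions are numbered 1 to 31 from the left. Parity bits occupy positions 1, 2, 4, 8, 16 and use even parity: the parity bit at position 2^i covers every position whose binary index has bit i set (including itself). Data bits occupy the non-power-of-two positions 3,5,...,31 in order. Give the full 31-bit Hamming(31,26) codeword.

0000101100110010011011010011001

Place data bits at non-power-of-two positions: b3=0, b5=1, b6=0, b7=1, b9=0, b10=0, b11=1, b12=1, b13=0, b14=0, b15=1, b17=0, b18=1, b19=1, b20=0, b21=1, b22=1, b23=0, b24=1, b25=0, b26=0, b27=1, b28=1, b29=0, b30=0, b31=1.
p1 = XOR of data positions {3,5,7,9,11,13,15,17,19,21,23,25,27,29,31} = 0⊕1⊕1⊕0⊕1⊕0⊕1⊕0⊕1⊕1⊕0⊕0⊕1⊕0⊕1 = 0
p2 = XOR of data positions {3,6,7,10,11,14,15,18,19,22,23,26,27,30,31} = 0⊕0⊕1⊕0⊕1⊕0⊕1⊕1⊕1⊕1⊕0⊕0⊕1⊕0⊕1 = 0
p4 = XOR of data positions {5,6,7,12,13,14,15,20,21,22,23,28,29,30,31} = 1⊕0⊕1⊕1⊕0⊕0⊕1⊕0⊕1⊕1⊕0⊕1⊕0⊕0⊕1 = 0
p8 = XOR of data positions {9,10,11,12,13,14,15,24,25,26,27,28,29,30,31} = 0⊕0⊕1⊕1⊕0⊕0⊕1⊕1⊕0⊕0⊕1⊕1⊕0⊕0⊕1 = 1
p16 = XOR of data positions {17,18,19,20,21,22,23,24,25,26,27,28,29,30,31} = 0⊕1⊕1⊕0⊕1⊕1⊕0⊕1⊕0⊕0⊕1⊕1⊕0⊕0⊕1 = 0
Codeword b1..b31 = 0000101100110010011011010011001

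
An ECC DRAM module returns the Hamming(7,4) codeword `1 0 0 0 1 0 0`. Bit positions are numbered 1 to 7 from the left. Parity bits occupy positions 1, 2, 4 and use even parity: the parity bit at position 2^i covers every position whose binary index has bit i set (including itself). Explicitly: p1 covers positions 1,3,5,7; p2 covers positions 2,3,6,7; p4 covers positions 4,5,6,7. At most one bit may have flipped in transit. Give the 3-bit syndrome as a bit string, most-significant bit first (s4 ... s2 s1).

100

s1: b1⊕b3⊕b5⊕b7 = 1⊕0⊕1⊕0 = 0
s2: b2⊕b3⊕b6⊕b7 = 0⊕0⊕0⊕0 = 0
s4: b4⊕b5⊕b6⊕b7 = 0⊕1⊕0⊕0 = 1
Syndrome (s4...s1) = 100 → position 4.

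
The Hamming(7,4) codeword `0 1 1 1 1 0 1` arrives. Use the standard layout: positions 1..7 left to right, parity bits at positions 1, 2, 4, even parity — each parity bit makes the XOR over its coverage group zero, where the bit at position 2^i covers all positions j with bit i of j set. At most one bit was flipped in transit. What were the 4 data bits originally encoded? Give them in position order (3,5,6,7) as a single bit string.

s1: b1⊕b3⊕b5⊕b7 = 0⊕1⊕1⊕1 = 1
s2: b2⊕b3⊕b6⊕b7 = 1⊕1⊕0⊕1 = 1
s4: b4⊕b5⊕b6⊕b7 = 1⊕1⊕0⊕1 = 1
Syndrome (s4...s1) = 111 → position 7.
Flip bit 7: corrected codeword = 0111100
Data bits at positions 3,5,6,7: 1100

1100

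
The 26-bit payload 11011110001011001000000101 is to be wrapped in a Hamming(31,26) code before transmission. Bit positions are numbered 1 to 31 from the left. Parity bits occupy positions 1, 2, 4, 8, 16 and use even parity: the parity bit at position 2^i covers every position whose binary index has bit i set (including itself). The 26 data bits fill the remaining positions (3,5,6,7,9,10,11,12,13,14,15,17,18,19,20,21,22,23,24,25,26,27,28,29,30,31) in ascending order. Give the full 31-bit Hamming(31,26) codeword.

Place data bits at non-power-of-two positions: b3=1, b5=1, b6=0, b7=1, b9=1, b10=1, b11=1, b12=0, b13=0, b14=0, b15=1, b17=0, b18=1, b19=1, b20=0, b21=0, b22=1, b23=0, b24=0, b25=0, b26=0, b27=0, b28=0, b29=1, b30=0, b31=1.
p1 = XOR of data positions {3,5,7,9,11,13,15,17,19,21,23,25,27,29,31} = 1⊕1⊕1⊕1⊕1⊕0⊕1⊕0⊕1⊕0⊕0⊕0⊕0⊕1⊕1 = 1
p2 = XOR of data positions {3,6,7,10,11,14,15,18,19,22,23,26,27,30,31} = 1⊕0⊕1⊕1⊕1⊕0⊕1⊕1⊕1⊕1⊕0⊕0⊕0⊕0⊕1 = 1
p4 = XOR of data positions {5,6,7,12,13,14,15,20,21,22,23,28,29,30,31} = 1⊕0⊕1⊕0⊕0⊕0⊕1⊕0⊕0⊕1⊕0⊕0⊕1⊕0⊕1 = 0
p8 = XOR of data positions {9,10,11,12,13,14,15,24,25,26,27,28,29,30,31} = 1⊕1⊕1⊕0⊕0⊕0⊕1⊕0⊕0⊕0⊕0⊕0⊕1⊕0⊕1 = 0
p16 = XOR of data positions {17,18,19,20,21,22,23,24,25,26,27,28,29,30,31} = 0⊕1⊕1⊕0⊕0⊕1⊕0⊕0⊕0⊕0⊕0⊕0⊕1⊕0⊕1 = 1
Codeword b1..b31 = 1110101011100011011001000000101

1110101011100011011001000000101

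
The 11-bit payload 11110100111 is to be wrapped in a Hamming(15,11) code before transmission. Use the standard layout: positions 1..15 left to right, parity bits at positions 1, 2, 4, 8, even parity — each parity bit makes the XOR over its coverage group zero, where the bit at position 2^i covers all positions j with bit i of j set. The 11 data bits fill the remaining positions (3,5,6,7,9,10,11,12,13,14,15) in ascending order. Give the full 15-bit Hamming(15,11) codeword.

101011100100111

Place data bits at non-power-of-two positions: b3=1, b5=1, b6=1, b7=1, b9=0, b10=1, b11=0, b12=0, b13=1, b14=1, b15=1.
p1 = XOR of data positions {3,5,7,9,11,13,15} = 1⊕1⊕1⊕0⊕0⊕1⊕1 = 1
p2 = XOR of data positions {3,6,7,10,11,14,15} = 1⊕1⊕1⊕1⊕0⊕1⊕1 = 0
p4 = XOR of data positions {5,6,7,12,13,14,15} = 1⊕1⊕1⊕0⊕1⊕1⊕1 = 0
p8 = XOR of data positions {9,10,11,12,13,14,15} = 0⊕1⊕0⊕0⊕1⊕1⊕1 = 0
Codeword b1..b15 = 101011100100111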